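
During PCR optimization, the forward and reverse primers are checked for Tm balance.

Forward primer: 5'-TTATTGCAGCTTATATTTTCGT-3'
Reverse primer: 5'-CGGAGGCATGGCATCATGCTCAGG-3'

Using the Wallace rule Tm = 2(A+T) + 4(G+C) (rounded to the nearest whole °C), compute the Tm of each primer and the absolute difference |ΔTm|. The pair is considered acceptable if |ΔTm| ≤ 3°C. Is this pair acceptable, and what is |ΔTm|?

|ΔTm| = 22°C; the pair is not acceptable.

Forward: A=4 T=12 G=3 C=3 → Tm = 2·16 + 4·6 = 56°C.
Reverse: A=5 T=4 G=9 C=6 → Tm = 2·9 + 4·15 = 78°C.
|ΔTm| = |56 − 78| = 22°C, > 3°C.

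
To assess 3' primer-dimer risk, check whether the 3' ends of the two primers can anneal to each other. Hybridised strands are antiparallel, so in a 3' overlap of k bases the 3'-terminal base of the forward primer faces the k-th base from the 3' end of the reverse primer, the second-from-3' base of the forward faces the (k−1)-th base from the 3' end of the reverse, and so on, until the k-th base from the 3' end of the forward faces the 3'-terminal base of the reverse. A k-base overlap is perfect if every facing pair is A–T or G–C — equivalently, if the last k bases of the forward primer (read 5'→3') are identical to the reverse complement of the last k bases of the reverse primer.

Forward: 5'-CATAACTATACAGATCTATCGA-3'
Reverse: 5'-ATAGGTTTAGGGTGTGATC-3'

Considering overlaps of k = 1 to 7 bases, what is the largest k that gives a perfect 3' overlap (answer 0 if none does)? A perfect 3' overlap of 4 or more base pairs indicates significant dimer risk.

Last 7 bases (5'→3') — forward …CTATCGA, reverse …TGTGATC.
Reverse complement of the reverse primer's last 7 bases: GATCACA; its first k bases are the reverse complement of the reverse primer's last k bases, so a perfect k-base overlap needs the forward primer's last k bases to equal them.
Comparing (forward last k vs required): k=1: A vs G ✗; k=2: GA vs GA ✓; k=3: CGA vs GAT ✗; k=4: TCGA vs GATC ✗; k=5: ATCGA vs GATCA ✗; k=6: TATCGA vs GATCAC ✗; k=7: CTATCGA vs GATCACA ✗.
Only k = 2 is perfect, so the longest perfect 3' overlap is 2.

Longest perfect overlap: 2 complementary base pairs; below the dimer-risk threshold (threshold 4).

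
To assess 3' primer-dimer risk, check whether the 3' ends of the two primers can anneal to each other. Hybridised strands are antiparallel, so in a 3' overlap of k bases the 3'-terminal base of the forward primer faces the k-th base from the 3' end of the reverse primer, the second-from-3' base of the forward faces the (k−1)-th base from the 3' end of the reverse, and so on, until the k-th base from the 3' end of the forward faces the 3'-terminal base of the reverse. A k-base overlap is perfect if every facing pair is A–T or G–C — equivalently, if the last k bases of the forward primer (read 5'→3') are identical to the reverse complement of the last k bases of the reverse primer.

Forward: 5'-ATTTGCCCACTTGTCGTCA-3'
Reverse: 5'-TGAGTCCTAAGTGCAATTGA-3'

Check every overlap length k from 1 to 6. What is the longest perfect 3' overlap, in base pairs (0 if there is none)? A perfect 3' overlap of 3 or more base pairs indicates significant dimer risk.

Last 6 bases (5'→3') — forward …TCGTCA, reverse …AATTGA.
Reverse complement of the reverse primer's last 6 bases: TCAATT; its first k bases are the reverse complement of the reverse primer's last k bases, so a perfect k-base overlap needs the forward primer's last k bases to equal them.
Comparing (forward last k vs required): k=1: A vs T ✗; k=2: CA vs TC ✗; k=3: TCA vs TCA ✓; k=4: GTCA vs TCAA ✗; k=5: CGTCA vs TCAAT ✗; k=6: TCGTCA vs TCAATT ✗.
Only k = 3 is perfect, so the longest perfect 3' overlap is 3.

Longest perfect overlap: 3 complementary base pairs; significant dimer risk (threshold 3).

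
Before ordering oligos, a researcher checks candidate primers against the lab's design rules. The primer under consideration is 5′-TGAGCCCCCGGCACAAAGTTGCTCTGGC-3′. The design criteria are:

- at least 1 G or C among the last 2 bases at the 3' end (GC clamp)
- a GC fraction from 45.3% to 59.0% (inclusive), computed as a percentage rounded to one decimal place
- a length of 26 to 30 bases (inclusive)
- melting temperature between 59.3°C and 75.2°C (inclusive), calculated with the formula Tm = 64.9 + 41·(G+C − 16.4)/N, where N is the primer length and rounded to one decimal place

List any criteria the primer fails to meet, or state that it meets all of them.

Fails: GC content.

Base counts: A=5, T=5, G=8, C=10 (length 28).
GC clamp: 3' end GC has 2 G/C ✓
GC content: GC 18/28 = 64.3%, outside 45.3–59.0% ✗
length: length 28 ✓
Tm: Tm = 64.9 + 41·(18 − 16.4)/28 = 67.2°C ✓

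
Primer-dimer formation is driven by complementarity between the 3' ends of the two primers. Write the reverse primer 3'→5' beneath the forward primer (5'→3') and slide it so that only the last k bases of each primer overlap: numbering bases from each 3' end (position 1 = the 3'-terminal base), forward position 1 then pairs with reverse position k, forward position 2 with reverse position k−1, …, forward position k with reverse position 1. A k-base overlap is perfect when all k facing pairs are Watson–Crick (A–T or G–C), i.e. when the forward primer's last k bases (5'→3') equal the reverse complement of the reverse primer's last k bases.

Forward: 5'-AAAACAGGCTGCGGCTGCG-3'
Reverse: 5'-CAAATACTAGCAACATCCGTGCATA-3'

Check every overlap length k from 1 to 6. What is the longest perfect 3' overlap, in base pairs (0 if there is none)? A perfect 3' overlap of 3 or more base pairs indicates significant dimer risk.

Last 6 bases (5'→3') — forward …GCTGCG, reverse …TGCATA.
Reverse complement of the reverse primer's last 6 bases: TATGCA; its first k bases are the reverse complement of the reverse primer's last k bases, so a perfect k-base overlap needs the forward primer's last k bases to equal them.
Comparing (forward last k vs required): k=1: G vs T ✗; k=2: CG vs TA ✗; k=3: GCG vs TAT ✗; k=4: TGCG vs TATG ✗; k=5: CTGCG vs TATGC ✗; k=6: GCTGCG vs TATGCA ✗.
No overlap length from 1 to 6 is perfect, so the longest perfect 3' overlap is 0.

Longest perfect overlap: 0 complementary base pairs; below the dimer-risk threshold (threshold 3).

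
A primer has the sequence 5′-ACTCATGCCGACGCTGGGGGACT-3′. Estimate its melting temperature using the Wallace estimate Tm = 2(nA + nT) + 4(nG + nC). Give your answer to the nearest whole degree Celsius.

76°C

Base counts: A=4, T=4, G=8, C=7 (length 23).
Tm = 2·(4+4) + 4·(8+7) = 2·8 + 4·15 = 16 + 60 = 76°C.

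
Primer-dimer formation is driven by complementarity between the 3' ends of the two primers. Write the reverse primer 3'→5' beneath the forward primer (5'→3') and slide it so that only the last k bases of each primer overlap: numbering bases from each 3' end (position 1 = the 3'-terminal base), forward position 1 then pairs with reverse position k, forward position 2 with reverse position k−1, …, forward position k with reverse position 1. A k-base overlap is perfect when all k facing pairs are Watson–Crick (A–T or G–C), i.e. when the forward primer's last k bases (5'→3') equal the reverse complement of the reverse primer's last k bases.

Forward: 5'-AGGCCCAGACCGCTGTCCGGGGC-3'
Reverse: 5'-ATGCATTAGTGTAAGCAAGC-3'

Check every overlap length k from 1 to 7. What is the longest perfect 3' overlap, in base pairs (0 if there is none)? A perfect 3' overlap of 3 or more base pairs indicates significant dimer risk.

Last 7 bases (5'→3') — forward …CCGGGGC, reverse …AGCAAGC.
Reverse complement of the reverse primer's last 7 bases: GCTTGCT; its first k bases are the reverse complement of the reverse primer's last k bases, so a perfect k-base overlap needs the forward primer's last k bases to equal them.
Comparing (forward last k vs required): k=1: C vs G ✗; k=2: GC vs GC ✓; k=3: GGC vs GCT ✗; k=4: GGGC vs GCTT ✗; k=5: GGGGC vs GCTTG ✗; k=6: CGGGGC vs GCTTGC ✗; k=7: CCGGGGC vs GCTTGCT ✗.
Only k = 2 is perfect, so the longest perfect 3' overlap is 2.

Longest perfect overlap: 2 complementary base pairs; below the dimer-risk threshold (threshold 3).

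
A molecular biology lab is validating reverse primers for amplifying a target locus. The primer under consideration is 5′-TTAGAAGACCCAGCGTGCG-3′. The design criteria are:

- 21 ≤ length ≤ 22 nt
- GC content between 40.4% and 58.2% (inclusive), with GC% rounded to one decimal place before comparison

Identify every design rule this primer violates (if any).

Fails: length.

Base counts: A=5, T=3, G=6, C=5 (length 19).
length: length 19, outside 21–22 ✗
GC content: GC 11/19 = 57.9% ✓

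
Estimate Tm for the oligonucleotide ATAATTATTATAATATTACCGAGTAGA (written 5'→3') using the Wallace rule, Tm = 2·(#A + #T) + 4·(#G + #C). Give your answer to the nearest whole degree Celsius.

Base counts: A=12, T=10, G=3, C=2 (length 27).
Tm = 2·(12+10) + 4·(3+2) = 2·22 + 4·5 = 44 + 20 = 64°C.

64°C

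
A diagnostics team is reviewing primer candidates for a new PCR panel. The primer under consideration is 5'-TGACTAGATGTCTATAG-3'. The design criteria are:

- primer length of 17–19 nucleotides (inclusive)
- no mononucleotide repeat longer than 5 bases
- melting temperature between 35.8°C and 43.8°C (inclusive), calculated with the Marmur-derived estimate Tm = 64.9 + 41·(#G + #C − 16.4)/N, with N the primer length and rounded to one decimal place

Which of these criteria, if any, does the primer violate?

Base counts: A=5, T=6, G=4, C=2 (length 17).
length: length 17 ✓
homopolymer run: longest run = 1 ✓
Tm: Tm = 64.9 + 41·(6 − 16.4)/17 = 39.8°C ✓

Meets all criteria.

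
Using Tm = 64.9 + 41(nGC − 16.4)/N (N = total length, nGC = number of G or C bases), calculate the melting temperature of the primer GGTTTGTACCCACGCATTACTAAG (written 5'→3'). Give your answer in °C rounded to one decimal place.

55.7°C

Base counts: A=6, T=7, G=5, C=6; G+C = 11, N = 24.
Tm = 64.9 + 41·(11 − 16.4)/24 = 64.9 + -221.40/24 = 55.7°C.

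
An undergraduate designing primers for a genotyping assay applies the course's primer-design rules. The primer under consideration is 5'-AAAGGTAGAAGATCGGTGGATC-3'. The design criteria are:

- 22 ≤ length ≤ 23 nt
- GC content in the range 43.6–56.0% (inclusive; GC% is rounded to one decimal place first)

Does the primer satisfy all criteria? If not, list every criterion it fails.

Base counts: A=8, T=4, G=8, C=2 (length 22).
length: length 22 ✓
GC content: GC 10/22 = 45.5% ✓

Meets all criteria.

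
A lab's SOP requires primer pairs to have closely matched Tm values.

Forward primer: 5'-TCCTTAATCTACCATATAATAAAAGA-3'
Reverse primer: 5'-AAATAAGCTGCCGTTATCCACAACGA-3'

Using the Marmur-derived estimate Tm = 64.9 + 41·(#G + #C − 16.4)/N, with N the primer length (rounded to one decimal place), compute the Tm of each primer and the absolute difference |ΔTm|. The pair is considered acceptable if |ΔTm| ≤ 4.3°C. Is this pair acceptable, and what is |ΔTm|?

|ΔTm| = 7.9°C; the pair is not acceptable.

Forward: G+C = 6, N = 26 → Tm = 64.9 + 41·(6 − 16.4)/26 = 48.5°C.
Reverse: G+C = 11, N = 26 → Tm = 64.9 + 41·(11 − 16.4)/26 = 56.4°C.
|ΔTm| = |48.5 − 56.4| = 7.9°C, > 4.3°C.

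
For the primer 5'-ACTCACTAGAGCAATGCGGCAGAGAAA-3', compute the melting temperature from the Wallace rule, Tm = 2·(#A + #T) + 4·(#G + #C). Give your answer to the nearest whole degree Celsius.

80°C

Base counts: A=11, T=3, G=7, C=6 (length 27).
Tm = 2·(11+3) + 4·(7+6) = 2·14 + 4·13 = 28 + 52 = 80°C.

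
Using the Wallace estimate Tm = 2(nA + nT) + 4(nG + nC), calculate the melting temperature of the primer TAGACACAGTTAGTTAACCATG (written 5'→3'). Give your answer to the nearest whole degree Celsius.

Base counts: A=8, T=6, G=4, C=4 (length 22).
Tm = 2·(8+6) + 4·(4+4) = 2·14 + 4·8 = 28 + 32 = 60°C.

60°C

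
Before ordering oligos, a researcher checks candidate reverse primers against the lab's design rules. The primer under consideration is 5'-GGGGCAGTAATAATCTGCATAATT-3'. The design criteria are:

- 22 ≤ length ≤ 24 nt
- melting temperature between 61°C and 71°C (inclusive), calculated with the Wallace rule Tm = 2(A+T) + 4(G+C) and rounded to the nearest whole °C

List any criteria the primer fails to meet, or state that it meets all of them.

Meets all criteria.

Base counts: A=8, T=7, G=6, C=3 (length 24).
length: length 24 ✓
Tm: Tm = 2·15 + 4·9 = 66°C ✓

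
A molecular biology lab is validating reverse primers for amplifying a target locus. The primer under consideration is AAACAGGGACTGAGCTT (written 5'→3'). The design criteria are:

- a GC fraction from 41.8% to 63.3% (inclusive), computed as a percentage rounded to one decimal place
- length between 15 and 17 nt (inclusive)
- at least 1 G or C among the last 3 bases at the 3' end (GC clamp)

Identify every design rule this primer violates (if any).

Meets all criteria.

Base counts: A=6, T=3, G=5, C=3 (length 17).
GC content: GC 8/17 = 47.1% ✓
length: length 17 ✓
GC clamp: 3' end CTT has 1 G/C ✓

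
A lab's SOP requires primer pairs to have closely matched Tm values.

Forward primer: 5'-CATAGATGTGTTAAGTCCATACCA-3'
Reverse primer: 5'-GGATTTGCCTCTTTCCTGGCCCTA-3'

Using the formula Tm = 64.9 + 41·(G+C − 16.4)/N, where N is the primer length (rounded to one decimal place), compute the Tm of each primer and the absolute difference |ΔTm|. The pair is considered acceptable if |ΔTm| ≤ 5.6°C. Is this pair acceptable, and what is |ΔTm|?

|ΔTm| = 6.8°C; the pair is not acceptable.

Forward: G+C = 9, N = 24 → Tm = 64.9 + 41·(9 − 16.4)/24 = 52.3°C.
Reverse: G+C = 13, N = 24 → Tm = 64.9 + 41·(13 − 16.4)/24 = 59.1°C.
|ΔTm| = |52.3 − 59.1| = 6.8°C, > 5.6°C.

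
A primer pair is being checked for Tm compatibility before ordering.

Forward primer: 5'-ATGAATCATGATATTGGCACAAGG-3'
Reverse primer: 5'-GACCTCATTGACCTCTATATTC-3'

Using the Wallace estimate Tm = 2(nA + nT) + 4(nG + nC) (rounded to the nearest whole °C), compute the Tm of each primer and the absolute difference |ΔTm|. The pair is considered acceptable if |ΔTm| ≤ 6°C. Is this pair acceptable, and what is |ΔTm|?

Forward: A=9 T=6 G=6 C=3 → Tm = 2·15 + 4·9 = 66°C.
Reverse: A=5 T=8 G=2 C=7 → Tm = 2·13 + 4·9 = 62°C.
|ΔTm| = |66 − 62| = 4°C, ≤ 6°C.

|ΔTm| = 4°C; the pair is acceptable.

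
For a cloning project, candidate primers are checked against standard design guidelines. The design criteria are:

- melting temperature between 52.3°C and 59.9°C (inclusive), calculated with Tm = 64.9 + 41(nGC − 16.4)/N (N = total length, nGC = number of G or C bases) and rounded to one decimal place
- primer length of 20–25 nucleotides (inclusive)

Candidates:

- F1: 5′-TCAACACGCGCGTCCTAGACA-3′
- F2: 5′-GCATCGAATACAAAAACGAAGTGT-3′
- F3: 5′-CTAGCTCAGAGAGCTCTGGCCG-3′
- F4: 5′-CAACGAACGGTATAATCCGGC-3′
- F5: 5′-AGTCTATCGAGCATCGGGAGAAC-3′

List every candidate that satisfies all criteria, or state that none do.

F1, F2, F4 and F5.

F1 (21 nt, A=6 T=3 G=4 C=8): Tm = 64.9 + 41·(12 − 16.4)/21 = 56.3°C ✓; length 21 ✓ — passes.
F2 (24 nt, A=11 T=4 G=5 C=4): Tm = 64.9 + 41·(9 − 16.4)/24 = 52.3°C ✓; length 24 ✓ — passes.
F3 (22 nt, A=4 T=4 G=7 C=7): Tm = 64.9 + 41·(14 − 16.4)/22 = 60.4°C, outside 52.3–59.9°C ✗; length 22 ✓ — fails.
F4 (21 nt, A=7 T=3 G=5 C=6): Tm = 64.9 + 41·(11 − 16.4)/21 = 54.4°C ✓; length 21 ✓ — passes.
F5 (23 nt, A=7 T=4 G=7 C=5): Tm = 64.9 + 41·(12 − 16.4)/23 = 57.1°C ✓; length 23 ✓ — passes.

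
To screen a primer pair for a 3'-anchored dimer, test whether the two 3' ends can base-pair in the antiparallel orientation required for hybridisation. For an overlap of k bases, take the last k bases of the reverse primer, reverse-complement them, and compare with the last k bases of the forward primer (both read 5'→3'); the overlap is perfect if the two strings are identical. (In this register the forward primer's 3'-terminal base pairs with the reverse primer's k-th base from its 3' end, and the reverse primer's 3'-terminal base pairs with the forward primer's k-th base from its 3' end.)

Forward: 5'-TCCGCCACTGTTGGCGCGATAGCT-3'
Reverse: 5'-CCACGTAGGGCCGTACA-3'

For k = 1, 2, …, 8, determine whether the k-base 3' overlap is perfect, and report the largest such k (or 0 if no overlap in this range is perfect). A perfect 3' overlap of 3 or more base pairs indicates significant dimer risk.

Last 8 bases (5'→3') — forward …CGATAGCT, reverse …GCCGTACA.
Reverse complement of the reverse primer's last 8 bases: TGTACGGC; its first k bases are the reverse complement of the reverse primer's last k bases, so a perfect k-base overlap needs the forward primer's last k bases to equal them.
Comparing (forward last k vs required): k=1: T vs T ✓; k=2: CT vs TG ✗; k=3: GCT vs TGT ✗; k=4: AGCT vs TGTA ✗; k=5: TAGCT vs TGTAC ✗; k=6: ATAGCT vs TGTACG ✗; k=7: GATAGCT vs TGTACGG ✗; k=8: CGATAGCT vs TGTACGGC ✗.
Only k = 1 is perfect, so the longest perfect 3' overlap is 1.

Longest perfect overlap: 1 complementary base pair; below the dimer-risk threshold (threshold 3).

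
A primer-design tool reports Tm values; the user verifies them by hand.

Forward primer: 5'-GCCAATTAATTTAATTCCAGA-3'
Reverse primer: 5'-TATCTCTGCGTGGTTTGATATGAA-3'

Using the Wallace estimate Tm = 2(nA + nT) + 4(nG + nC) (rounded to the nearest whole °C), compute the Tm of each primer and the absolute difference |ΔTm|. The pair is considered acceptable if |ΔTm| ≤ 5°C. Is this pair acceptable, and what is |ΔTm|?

|ΔTm| = 12°C; the pair is not acceptable.

Forward: A=8 T=7 G=2 C=4 → Tm = 2·15 + 4·6 = 54°C.
Reverse: A=5 T=10 G=6 C=3 → Tm = 2·15 + 4·9 = 66°C.
|ΔTm| = |54 − 66| = 12°C, > 5°C.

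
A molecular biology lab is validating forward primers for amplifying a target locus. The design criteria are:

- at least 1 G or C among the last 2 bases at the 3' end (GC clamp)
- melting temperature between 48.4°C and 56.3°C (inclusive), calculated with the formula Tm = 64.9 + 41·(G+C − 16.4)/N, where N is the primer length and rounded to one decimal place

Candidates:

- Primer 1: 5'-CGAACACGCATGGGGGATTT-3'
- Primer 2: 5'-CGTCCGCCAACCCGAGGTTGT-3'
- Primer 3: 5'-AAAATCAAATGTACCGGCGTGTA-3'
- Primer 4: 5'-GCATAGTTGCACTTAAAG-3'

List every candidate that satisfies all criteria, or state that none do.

None of the candidates satisfy all criteria.

Primer 1 (20 nt, A=5 T=4 G=7 C=4): 3' end TT has 0 G/C, need ≥1 ✗; Tm = 64.9 + 41·(11 − 16.4)/20 = 53.8°C ✓ — fails.
Primer 2 (21 nt, A=3 T=4 G=6 C=8): 3' end GT has 1 G/C ✓; Tm = 64.9 + 41·(14 − 16.4)/21 = 60.2°C, outside 48.4–56.3°C ✗ — fails.
Primer 3 (23 nt, A=9 T=5 G=5 C=4): 3' end TA has 0 G/C, need ≥1 ✗; Tm = 64.9 + 41·(9 − 16.4)/23 = 51.7°C ✓ — fails.
Primer 4 (18 nt, A=6 T=5 G=4 C=3): 3' end AG has 1 G/C ✓; Tm = 64.9 + 41·(7 − 16.4)/18 = 43.5°C, outside 48.4–56.3°C ✗ — fails.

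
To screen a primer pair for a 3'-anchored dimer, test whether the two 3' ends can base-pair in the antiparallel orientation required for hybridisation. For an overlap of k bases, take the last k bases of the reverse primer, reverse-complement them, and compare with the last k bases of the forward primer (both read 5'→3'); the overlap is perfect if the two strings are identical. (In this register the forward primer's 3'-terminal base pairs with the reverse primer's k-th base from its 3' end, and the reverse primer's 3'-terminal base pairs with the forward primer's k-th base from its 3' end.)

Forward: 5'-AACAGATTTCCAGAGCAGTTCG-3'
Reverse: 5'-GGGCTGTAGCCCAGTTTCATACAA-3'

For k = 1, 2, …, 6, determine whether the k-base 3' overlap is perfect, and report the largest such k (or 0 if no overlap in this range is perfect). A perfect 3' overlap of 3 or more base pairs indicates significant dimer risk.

Longest perfect overlap: 0 complementary base pairs; below the dimer-risk threshold (threshold 3).

Last 6 bases (5'→3') — forward …AGTTCG, reverse …ATACAA.
Reverse complement of the reverse primer's last 6 bases: TTGTAT; its first k bases are the reverse complement of the reverse primer's last k bases, so a perfect k-base overlap needs the forward primer's last k bases to equal them.
Comparing (forward last k vs required): k=1: G vs T ✗; k=2: CG vs TT ✗; k=3: TCG vs TTG ✗; k=4: TTCG vs TTGT ✗; k=5: GTTCG vs TTGTA ✗; k=6: AGTTCG vs TTGTAT ✗.
No overlap length from 1 to 6 is perfect, so the longest perfect 3' overlap is 0.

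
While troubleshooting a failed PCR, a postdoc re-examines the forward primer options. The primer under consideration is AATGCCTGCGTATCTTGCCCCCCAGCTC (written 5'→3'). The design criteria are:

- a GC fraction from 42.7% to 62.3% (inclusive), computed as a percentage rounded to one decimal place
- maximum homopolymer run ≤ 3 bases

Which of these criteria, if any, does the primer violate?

Base counts: A=4, T=7, G=5, C=12 (length 28).
GC content: GC 17/28 = 60.7% ✓
homopolymer run: longest run = 6, exceeds 3 ✗

Fails: homopolymer run.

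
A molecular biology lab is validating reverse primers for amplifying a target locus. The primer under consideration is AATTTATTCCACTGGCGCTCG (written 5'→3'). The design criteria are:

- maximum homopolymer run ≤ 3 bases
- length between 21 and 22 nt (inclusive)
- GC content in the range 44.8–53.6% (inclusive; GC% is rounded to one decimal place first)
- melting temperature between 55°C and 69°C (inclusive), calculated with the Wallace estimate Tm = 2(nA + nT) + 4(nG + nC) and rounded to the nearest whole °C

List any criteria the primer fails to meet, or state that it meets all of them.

Base counts: A=4, T=7, G=4, C=6 (length 21).
homopolymer run: longest run = 3 ✓
length: length 21 ✓
GC content: GC 10/21 = 47.6% ✓
Tm: Tm = 2·11 + 4·10 = 62°C ✓

Meets all criteria.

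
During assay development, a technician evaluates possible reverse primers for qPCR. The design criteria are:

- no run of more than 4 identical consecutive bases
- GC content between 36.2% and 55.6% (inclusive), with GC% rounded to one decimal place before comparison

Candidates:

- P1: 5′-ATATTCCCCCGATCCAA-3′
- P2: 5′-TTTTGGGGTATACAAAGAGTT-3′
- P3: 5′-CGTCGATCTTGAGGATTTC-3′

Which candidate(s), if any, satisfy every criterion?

P3 only.

P1 (17 nt, A=5 T=4 G=1 C=7): longest run = 5, exceeds 4 ✗; GC 8/17 = 47.1% ✓ — fails.
P2 (21 nt, A=6 T=8 G=6 C=1): longest run = 4 ✓; GC 7/21 = 33.3%, outside 36.2–55.6% ✗ — fails.
P3 (19 nt, A=3 T=7 G=5 C=4): longest run = 3 ✓; GC 9/19 = 47.4% ✓ — passes.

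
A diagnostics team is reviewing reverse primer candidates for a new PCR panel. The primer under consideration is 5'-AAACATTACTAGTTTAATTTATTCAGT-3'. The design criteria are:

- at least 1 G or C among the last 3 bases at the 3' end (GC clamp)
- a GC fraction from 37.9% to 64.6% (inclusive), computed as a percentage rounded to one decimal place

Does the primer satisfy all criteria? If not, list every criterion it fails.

Fails: GC content.

Base counts: A=10, T=12, G=2, C=3 (length 27).
GC clamp: 3' end AGT has 1 G/C ✓
GC content: GC 5/27 = 18.5%, outside 37.9–64.6% ✗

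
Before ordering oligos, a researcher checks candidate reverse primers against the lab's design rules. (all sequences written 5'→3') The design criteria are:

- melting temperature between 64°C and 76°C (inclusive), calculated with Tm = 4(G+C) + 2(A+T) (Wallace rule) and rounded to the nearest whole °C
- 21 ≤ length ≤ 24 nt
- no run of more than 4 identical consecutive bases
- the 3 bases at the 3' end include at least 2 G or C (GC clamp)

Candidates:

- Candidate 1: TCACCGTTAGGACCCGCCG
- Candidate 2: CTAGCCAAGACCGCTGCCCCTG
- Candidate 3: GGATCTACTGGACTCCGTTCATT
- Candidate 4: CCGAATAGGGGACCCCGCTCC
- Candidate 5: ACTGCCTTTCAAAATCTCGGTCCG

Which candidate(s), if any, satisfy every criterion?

Candidate 1 (19 nt, A=3 T=3 G=5 C=8): Tm = 2·6 + 4·13 = 64°C ✓; length 19, outside 21–24 ✗; longest run = 3 ✓; 3' end CCG has 3 G/C ✓ — fails.
Candidate 2 (22 nt, A=4 T=3 G=5 C=10): Tm = 2·7 + 4·15 = 74°C ✓; length 22 ✓; longest run = 4 ✓; 3' end CTG has 2 G/C ✓ — passes.
Candidate 3 (23 nt, A=4 T=8 G=5 C=6): Tm = 2·12 + 4·11 = 68°C ✓; length 23 ✓; longest run = 2 ✓; 3' end ATT has 0 G/C, need ≥2 ✗ — fails.
Candidate 4 (21 nt, A=4 T=2 G=6 C=9): Tm = 2·6 + 4·15 = 72°C ✓; length 21 ✓; longest run = 4 ✓; 3' end TCC has 2 G/C ✓ — passes.
Candidate 5 (24 nt, A=5 T=7 G=4 C=8): Tm = 2·12 + 4·12 = 72°C ✓; length 24 ✓; longest run = 4 ✓; 3' end CCG has 3 G/C ✓ — passes.

Candidate 2, Candidate 4 and Candidate 5.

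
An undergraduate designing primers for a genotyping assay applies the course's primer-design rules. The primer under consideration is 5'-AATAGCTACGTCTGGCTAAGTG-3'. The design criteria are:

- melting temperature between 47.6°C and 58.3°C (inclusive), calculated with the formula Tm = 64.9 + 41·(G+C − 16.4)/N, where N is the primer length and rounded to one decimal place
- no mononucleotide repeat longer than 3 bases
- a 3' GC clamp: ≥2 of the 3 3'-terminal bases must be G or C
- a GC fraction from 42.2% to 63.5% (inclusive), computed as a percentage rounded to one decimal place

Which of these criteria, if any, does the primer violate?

Meets all criteria.

Base counts: A=6, T=6, G=6, C=4 (length 22).
Tm: Tm = 64.9 + 41·(10 − 16.4)/22 = 53.0°C ✓
homopolymer run: longest run = 2 ✓
GC clamp: 3' end GTG has 2 G/C ✓
GC content: GC 10/22 = 45.5% ✓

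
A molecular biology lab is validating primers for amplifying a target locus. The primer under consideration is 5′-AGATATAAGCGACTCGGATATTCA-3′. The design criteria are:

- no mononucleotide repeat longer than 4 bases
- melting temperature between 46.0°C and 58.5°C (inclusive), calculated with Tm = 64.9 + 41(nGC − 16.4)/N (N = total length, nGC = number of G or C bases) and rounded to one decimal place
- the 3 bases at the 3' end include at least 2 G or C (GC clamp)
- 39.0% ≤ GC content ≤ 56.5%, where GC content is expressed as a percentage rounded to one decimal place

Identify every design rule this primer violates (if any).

Base counts: A=9, T=6, G=5, C=4 (length 24).
homopolymer run: longest run = 2 ✓
Tm: Tm = 64.9 + 41·(9 − 16.4)/24 = 52.3°C ✓
GC clamp: 3' end TCA has 1 G/C, need ≥2 ✗
GC content: GC 9/24 = 37.5%, outside 39.0–56.5% ✗

Fails: GC clamp, GC content.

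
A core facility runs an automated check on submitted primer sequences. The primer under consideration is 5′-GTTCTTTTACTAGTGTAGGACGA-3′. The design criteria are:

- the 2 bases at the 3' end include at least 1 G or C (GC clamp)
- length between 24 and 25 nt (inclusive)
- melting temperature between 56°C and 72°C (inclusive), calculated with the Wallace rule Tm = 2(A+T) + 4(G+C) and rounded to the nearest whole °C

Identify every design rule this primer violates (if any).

Base counts: A=5, T=9, G=6, C=3 (length 23).
GC clamp: 3' end GA has 1 G/C ✓
length: length 23, outside 24–25 ✗
Tm: Tm = 2·14 + 4·9 = 64°C ✓

Fails: length.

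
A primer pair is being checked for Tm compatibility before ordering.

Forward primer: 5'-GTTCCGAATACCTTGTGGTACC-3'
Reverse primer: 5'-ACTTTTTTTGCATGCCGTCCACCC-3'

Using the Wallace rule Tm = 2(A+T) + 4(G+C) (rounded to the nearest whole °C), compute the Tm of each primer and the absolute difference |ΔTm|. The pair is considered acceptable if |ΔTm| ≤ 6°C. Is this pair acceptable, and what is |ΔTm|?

|ΔTm| = 6°C; the pair is acceptable.

Forward: A=4 T=7 G=5 C=6 → Tm = 2·11 + 4·11 = 66°C.
Reverse: A=3 T=9 G=3 C=9 → Tm = 2·12 + 4·12 = 72°C.
|ΔTm| = |66 − 72| = 6°C, ≤ 6°C.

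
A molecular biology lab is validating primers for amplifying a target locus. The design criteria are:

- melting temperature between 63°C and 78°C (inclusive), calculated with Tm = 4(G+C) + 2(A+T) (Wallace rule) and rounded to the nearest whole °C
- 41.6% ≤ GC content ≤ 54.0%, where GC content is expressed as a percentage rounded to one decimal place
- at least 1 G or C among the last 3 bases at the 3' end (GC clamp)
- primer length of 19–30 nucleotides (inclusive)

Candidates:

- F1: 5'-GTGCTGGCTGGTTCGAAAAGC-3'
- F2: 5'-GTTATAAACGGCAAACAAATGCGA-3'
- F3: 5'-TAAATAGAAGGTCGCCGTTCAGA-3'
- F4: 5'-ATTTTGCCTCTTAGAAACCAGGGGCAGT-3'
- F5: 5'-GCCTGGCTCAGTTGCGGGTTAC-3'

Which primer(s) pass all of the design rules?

F1 (21 nt, A=4 T=5 G=8 C=4): Tm = 2·9 + 4·12 = 66°C ✓; GC 12/21 = 57.1%, outside 41.6–54.0% ✗; 3' end AGC has 2 G/C ✓; length 21 ✓ — fails.
F2 (24 nt, A=11 T=4 G=5 C=4): Tm = 2·15 + 4·9 = 66°C ✓; GC 9/24 = 37.5%, outside 41.6–54.0% ✗; 3' end CGA has 2 G/C ✓; length 24 ✓ — fails.
F3 (23 nt, A=8 T=5 G=6 C=4): Tm = 2·13 + 4·10 = 66°C ✓; GC 10/23 = 43.5% ✓; 3' end AGA has 1 G/C ✓; length 23 ✓ — passes.
F4 (28 nt, A=7 T=8 G=7 C=6): Tm = 2·15 + 4·13 = 82°C, outside 63–78°C ✗; GC 13/28 = 46.4% ✓; 3' end AGT has 1 G/C ✓; length 28 ✓ — fails.
F5 (22 nt, A=2 T=6 G=8 C=6): Tm = 2·8 + 4·14 = 72°C ✓; GC 14/22 = 63.6%, outside 41.6–54.0% ✗; 3' end TAC has 1 G/C ✓; length 22 ✓ — fails.

F3 only.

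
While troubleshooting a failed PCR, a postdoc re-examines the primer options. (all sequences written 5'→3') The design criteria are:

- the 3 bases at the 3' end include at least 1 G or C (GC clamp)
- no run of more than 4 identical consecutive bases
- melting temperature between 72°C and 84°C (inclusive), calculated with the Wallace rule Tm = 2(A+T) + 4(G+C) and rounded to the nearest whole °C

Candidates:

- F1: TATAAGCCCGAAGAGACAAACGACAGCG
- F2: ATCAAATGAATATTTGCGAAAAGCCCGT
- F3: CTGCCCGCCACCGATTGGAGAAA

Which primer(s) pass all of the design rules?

F1 (28 nt, A=12 T=2 G=7 C=7): 3' end GCG has 3 G/C ✓; longest run = 3 ✓; Tm = 2·14 + 4·14 = 84°C ✓ — passes.
F2 (28 nt, A=11 T=7 G=5 C=5): 3' end CGT has 2 G/C ✓; longest run = 4 ✓; Tm = 2·18 + 4·10 = 76°C ✓ — passes.
F3 (23 nt, A=6 T=3 G=6 C=8): 3' end AAA has 0 G/C, need ≥1 ✗; longest run = 3 ✓; Tm = 2·9 + 4·14 = 74°C ✓ — fails.

F1 and F2.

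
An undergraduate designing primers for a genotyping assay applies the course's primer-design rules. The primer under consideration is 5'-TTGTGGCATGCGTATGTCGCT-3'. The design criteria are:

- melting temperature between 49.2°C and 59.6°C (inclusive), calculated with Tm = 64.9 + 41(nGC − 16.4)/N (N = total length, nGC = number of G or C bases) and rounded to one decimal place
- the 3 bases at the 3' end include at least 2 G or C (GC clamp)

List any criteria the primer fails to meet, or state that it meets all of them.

Meets all criteria.

Base counts: A=2, T=8, G=7, C=4 (length 21).
Tm: Tm = 64.9 + 41·(11 − 16.4)/21 = 54.4°C ✓
GC clamp: 3' end GCT has 2 G/C ✓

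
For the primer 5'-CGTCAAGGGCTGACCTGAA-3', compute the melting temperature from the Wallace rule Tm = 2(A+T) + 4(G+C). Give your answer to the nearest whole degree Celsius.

60°C

Base counts: A=5, T=3, G=6, C=5 (length 19).
Tm = 2·(5+3) + 4·(6+5) = 2·8 + 4·11 = 16 + 44 = 60°C.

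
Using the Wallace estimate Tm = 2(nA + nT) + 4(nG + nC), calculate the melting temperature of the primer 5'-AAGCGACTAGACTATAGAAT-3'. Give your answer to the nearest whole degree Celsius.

54°C

Base counts: A=9, T=4, G=4, C=3 (length 20).
Tm = 2·(9+4) + 4·(4+3) = 2·13 + 4·7 = 26 + 28 = 54°C.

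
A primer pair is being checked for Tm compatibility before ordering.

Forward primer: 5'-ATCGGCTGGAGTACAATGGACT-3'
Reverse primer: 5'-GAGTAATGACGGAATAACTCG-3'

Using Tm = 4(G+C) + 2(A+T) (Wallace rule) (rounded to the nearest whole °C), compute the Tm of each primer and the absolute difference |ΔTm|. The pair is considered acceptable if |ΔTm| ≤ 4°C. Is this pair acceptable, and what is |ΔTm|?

|ΔTm| = 6°C; the pair is not acceptable.

Forward: A=6 T=5 G=7 C=4 → Tm = 2·11 + 4·11 = 66°C.
Reverse: A=8 T=4 G=6 C=3 → Tm = 2·12 + 4·9 = 60°C.
|ΔTm| = |66 − 60| = 6°C, > 4°C.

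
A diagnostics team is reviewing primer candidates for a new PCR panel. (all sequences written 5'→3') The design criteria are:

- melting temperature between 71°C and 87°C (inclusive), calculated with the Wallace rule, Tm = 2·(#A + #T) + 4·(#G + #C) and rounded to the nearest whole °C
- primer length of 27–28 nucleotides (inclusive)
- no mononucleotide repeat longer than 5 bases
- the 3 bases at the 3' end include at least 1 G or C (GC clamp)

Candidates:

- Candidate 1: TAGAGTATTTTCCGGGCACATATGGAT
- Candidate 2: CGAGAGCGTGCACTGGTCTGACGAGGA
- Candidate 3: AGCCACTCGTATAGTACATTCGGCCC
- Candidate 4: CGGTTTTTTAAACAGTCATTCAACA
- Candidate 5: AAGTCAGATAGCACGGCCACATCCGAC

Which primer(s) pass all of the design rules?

Candidate 1 (27 nt, A=7 T=9 G=7 C=4): Tm = 2·16 + 4·11 = 76°C ✓; length 27 ✓; longest run = 4 ✓; 3' end GAT has 1 G/C ✓ — passes.
Candidate 2 (27 nt, A=6 T=4 G=11 C=6): Tm = 2·10 + 4·17 = 88°C, outside 71–87°C ✗; length 27 ✓; longest run = 2 ✓; 3' end GGA has 2 G/C ✓ — fails.
Candidate 3 (26 nt, A=6 T=6 G=5 C=9): Tm = 2·12 + 4·14 = 80°C ✓; length 26, outside 27–28 ✗; longest run = 3 ✓; 3' end CCC has 3 G/C ✓ — fails.
Candidate 4 (25 nt, A=8 T=9 G=3 C=5): Tm = 2·17 + 4·8 = 66°C, outside 71–87°C ✗; length 25, outside 27–28 ✗; longest run = 6, exceeds 5 ✗; 3' end ACA has 1 G/C ✓ — fails.
Candidate 5 (27 nt, A=9 T=3 G=6 C=9): Tm = 2·12 + 4·15 = 84°C ✓; length 27 ✓; longest run = 2 ✓; 3' end GAC has 2 G/C ✓ — passes.

Candidate 1 and Candidate 5.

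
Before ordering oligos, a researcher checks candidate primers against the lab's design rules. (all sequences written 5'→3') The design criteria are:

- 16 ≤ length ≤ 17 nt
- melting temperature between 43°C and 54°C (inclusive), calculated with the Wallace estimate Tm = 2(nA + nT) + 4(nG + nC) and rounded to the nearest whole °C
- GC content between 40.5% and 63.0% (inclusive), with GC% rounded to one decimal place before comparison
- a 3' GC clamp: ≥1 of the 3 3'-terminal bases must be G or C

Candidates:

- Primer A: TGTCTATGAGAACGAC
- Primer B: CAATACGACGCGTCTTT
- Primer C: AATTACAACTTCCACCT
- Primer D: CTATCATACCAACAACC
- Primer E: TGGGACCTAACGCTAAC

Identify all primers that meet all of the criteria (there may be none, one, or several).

Primer A (16 nt, A=5 T=4 G=4 C=3): length 16 ✓; Tm = 2·9 + 4·7 = 46°C ✓; GC 7/16 = 43.8% ✓; 3' end GAC has 2 G/C ✓ — passes.
Primer B (17 nt, A=4 T=5 G=3 C=5): length 17 ✓; Tm = 2·9 + 4·8 = 50°C ✓; GC 8/17 = 47.1% ✓; 3' end TTT has 0 G/C, need ≥1 ✗ — fails.
Primer C (17 nt, A=6 T=5 G=0 C=6): length 17 ✓; Tm = 2·11 + 4·6 = 46°C ✓; GC 6/17 = 35.3%, outside 40.5–63.0% ✗; 3' end CCT has 2 G/C ✓ — fails.
Primer D (17 nt, A=7 T=3 G=0 C=7): length 17 ✓; Tm = 2·10 + 4·7 = 48°C ✓; GC 7/17 = 41.2% ✓; 3' end ACC has 2 G/C ✓ — passes.
Primer E (17 nt, A=5 T=3 G=4 C=5): length 17 ✓; Tm = 2·8 + 4·9 = 52°C ✓; GC 9/17 = 52.9% ✓; 3' end AAC has 1 G/C ✓ — passes.

Primer A, Primer D and Primer E.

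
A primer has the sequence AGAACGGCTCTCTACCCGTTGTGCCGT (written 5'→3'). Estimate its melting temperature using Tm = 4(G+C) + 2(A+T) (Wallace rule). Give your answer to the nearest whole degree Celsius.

86°C

Base counts: A=4, T=7, G=7, C=9 (length 27).
Tm = 2·(4+7) + 4·(7+9) = 2·11 + 4·16 = 22 + 64 = 86°C.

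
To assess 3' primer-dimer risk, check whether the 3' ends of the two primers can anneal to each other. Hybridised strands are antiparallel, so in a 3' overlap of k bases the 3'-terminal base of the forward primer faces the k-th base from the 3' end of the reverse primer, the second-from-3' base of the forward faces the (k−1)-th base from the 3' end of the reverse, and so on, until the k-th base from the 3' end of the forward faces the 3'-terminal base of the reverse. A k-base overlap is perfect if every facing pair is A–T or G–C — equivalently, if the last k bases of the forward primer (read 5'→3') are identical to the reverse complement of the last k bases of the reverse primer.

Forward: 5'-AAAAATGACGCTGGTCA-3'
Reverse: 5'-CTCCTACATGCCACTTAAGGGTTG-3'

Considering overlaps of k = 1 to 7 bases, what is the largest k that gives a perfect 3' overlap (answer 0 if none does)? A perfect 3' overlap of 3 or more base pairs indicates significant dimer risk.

Last 7 bases (5'→3') — forward …CTGGTCA, reverse …AGGGTTG.
Reverse complement of the reverse primer's last 7 bases: CAACCCT; its first k bases are the reverse complement of the reverse primer's last k bases, so a perfect k-base overlap needs the forward primer's last k bases to equal them.
Comparing (forward last k vs required): k=1: A vs C ✗; k=2: CA vs CA ✓; k=3: TCA vs CAA ✗; k=4: GTCA vs CAAC ✗; k=5: GGTCA vs CAACC ✗; k=6: TGGTCA vs CAACCC ✗; k=7: CTGGTCA vs CAACCCT ✗.
Only k = 2 is perfect, so the longest perfect 3' overlap is 2.

Longest perfect overlap: 2 complementary base pairs; below the dimer-risk threshold (threshold 3).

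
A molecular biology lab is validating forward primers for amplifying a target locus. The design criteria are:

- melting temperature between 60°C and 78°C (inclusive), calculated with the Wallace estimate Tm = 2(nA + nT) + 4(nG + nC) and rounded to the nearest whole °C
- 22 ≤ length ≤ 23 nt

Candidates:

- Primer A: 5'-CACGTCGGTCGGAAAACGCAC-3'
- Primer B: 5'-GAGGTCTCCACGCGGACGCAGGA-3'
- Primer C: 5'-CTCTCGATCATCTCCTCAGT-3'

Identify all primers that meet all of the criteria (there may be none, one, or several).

Primer A (21 nt, A=6 T=2 G=6 C=7): Tm = 2·8 + 4·13 = 68°C ✓; length 21, outside 22–23 ✗ — fails.
Primer B (23 nt, A=5 T=2 G=9 C=7): Tm = 2·7 + 4·16 = 78°C ✓; length 23 ✓ — passes.
Primer C (20 nt, A=3 T=7 G=2 C=8): Tm = 2·10 + 4·10 = 60°C ✓; length 20, outside 22–23 ✗ — fails.

Primer B only.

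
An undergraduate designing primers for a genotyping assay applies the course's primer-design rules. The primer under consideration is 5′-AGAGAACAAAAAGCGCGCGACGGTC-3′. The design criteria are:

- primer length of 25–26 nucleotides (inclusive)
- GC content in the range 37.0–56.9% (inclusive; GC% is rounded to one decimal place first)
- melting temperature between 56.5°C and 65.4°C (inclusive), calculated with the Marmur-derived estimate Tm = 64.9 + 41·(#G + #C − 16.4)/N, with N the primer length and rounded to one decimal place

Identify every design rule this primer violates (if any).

Base counts: A=10, T=1, G=8, C=6 (length 25).
length: length 25 ✓
GC content: GC 14/25 = 56.0% ✓
Tm: Tm = 64.9 + 41·(14 − 16.4)/25 = 61.0°C ✓

Meets all criteria.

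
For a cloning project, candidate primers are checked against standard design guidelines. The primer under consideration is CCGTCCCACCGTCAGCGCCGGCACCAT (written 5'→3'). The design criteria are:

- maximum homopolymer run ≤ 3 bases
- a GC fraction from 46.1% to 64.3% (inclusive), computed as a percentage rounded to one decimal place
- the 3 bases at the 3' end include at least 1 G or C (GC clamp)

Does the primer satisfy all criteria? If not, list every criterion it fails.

Base counts: A=4, T=3, G=6, C=14 (length 27).
homopolymer run: longest run = 3 ✓
GC content: GC 20/27 = 74.1%, outside 46.1–64.3% ✗
GC clamp: 3' end CAT has 1 G/C ✓

Fails: GC content.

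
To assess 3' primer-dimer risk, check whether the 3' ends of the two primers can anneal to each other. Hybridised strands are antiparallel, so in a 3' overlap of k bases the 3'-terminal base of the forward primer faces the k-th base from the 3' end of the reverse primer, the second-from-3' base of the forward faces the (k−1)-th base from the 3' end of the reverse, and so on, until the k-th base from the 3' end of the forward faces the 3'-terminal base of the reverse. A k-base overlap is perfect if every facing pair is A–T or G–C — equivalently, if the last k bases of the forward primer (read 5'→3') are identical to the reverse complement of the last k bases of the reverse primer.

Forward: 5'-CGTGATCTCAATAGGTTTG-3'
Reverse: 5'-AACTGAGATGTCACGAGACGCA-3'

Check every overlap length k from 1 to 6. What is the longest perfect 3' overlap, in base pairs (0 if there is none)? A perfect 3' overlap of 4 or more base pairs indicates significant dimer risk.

Last 6 bases (5'→3') — forward …GGTTTG, reverse …GACGCA.
Reverse complement of the reverse primer's last 6 bases: TGCGTC; its first k bases are the reverse complement of the reverse primer's last k bases, so a perfect k-base overlap needs the forward primer's last k bases to equal them.
Comparing (forward last k vs required): k=1: G vs T ✗; k=2: TG vs TG ✓; k=3: TTG vs TGC ✗; k=4: TTTG vs TGCG ✗; k=5: GTTTG vs TGCGT ✗; k=6: GGTTTG vs TGCGTC ✗.
Only k = 2 is perfect, so the longest perfect 3' overlap is 2.

Longest perfect overlap: 2 complementary base pairs; below the dimer-risk threshold (threshold 4).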